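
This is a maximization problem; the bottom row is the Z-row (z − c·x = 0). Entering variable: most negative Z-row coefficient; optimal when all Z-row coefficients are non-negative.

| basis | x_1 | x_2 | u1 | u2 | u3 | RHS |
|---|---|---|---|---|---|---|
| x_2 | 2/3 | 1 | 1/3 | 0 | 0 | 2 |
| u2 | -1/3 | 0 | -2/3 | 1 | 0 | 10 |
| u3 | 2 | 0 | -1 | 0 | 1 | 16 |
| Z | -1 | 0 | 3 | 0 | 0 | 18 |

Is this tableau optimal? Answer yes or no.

no

The Z-row has a negative entry -1 in column x_1, so it is not optimal.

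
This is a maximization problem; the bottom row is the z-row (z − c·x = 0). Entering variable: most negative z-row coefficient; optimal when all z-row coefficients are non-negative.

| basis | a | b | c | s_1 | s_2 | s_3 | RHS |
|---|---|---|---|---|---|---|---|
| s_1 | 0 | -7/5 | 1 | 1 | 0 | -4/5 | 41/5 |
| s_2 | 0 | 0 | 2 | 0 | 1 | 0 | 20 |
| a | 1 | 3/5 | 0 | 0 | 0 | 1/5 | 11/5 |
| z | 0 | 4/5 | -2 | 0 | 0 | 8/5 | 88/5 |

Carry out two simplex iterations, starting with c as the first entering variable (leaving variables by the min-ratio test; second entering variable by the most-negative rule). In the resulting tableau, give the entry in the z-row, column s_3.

Ratio test on column c — row 1: (41/5)/1 = 41/5; row 2: 20/2 = 10; row 3: entry 0 ≤ 0. Minimum is 41/5 at row 1 (s_1 leaves); pivot element 1.
Divide row 1 by 1; eliminate column c from the other rows.
Second iteration: most negative z-row entry is -2 in column b, so b enters.
Ratio test on column b — row 1: entry -7/5 ≤ 0; row 2: (18/5)/(14/5) = 9/7; row 3: (11/5)/(3/5) = 11/3. Minimum is 9/7 at row 2 (s_2 leaves); pivot element 14/5.
Divide row 2 by 14/5; eliminate column b from the other rows.
After both pivots, the entry at the z-row, column s_3 is 8/7.

8/7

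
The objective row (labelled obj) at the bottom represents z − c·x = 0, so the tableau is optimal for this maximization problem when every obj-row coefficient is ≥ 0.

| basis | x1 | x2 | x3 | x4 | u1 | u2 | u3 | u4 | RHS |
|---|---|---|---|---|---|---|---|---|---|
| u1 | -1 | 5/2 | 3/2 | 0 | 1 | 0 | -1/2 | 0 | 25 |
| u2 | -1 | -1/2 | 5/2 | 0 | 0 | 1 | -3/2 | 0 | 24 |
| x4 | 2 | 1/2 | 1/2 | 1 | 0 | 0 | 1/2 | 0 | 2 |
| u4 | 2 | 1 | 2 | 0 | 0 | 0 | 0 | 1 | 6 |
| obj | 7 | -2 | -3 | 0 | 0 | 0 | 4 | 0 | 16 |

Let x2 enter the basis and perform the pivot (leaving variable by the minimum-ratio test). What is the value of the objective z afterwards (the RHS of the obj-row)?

24

Ratio test on column x2 — row 1: 25/(5/2) = 10; row 2: entry -1/2 ≤ 0; row 3: 2/(1/2) = 4; row 4: 6/1 = 6. Minimum is 4 at row 3 (x4 leaves); pivot element 1/2.
Pivot on row 3; the obj-row RHS becomes 16 − (-2)·4 = 24.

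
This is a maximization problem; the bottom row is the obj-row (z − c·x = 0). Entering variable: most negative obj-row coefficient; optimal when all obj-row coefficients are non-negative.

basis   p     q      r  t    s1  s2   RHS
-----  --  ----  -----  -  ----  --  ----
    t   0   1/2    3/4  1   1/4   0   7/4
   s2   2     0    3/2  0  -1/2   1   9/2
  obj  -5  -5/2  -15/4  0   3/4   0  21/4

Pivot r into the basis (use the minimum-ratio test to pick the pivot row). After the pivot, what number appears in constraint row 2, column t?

-2

Ratio test on column r — row 1: (7/4)/(3/4) = 7/3; row 2: (9/2)/(3/2) = 3. Minimum is 7/3 at row 1 (t leaves); pivot element 3/4.
Divide row 1 by 3/4; eliminate column r from the other rows.
Row 2 update in column t: 0 − (3/2)·(4/3) = -2.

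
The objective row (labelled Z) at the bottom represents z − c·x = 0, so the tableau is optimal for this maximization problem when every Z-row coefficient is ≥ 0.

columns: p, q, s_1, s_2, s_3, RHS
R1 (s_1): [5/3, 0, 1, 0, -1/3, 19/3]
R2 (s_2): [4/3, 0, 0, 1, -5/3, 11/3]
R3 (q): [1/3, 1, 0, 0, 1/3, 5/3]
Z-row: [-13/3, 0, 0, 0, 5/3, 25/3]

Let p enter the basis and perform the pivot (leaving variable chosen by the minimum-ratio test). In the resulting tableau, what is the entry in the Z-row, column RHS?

81/4

Ratio test on column p — row 1: (19/3)/(5/3) = 19/5; row 2: (11/3)/(4/3) = 11/4; row 3: (5/3)/(1/3) = 5. Minimum is 11/4 at row 2 (s_2 leaves); pivot element 4/3.
Divide row 2 by 4/3; eliminate column p from the other rows.
Z-row update in column RHS: 25/3 − (-13/3)·(11/4) = 81/4.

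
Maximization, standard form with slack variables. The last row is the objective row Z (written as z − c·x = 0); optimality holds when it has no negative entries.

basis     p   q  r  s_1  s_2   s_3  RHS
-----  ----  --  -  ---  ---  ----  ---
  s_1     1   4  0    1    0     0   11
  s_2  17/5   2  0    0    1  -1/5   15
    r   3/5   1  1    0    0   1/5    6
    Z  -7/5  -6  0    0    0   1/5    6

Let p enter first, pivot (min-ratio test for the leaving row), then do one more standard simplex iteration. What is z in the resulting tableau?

643/29

Ratio test on column p — row 1: 11/1 = 11; row 2: 15/(17/5) = 75/17; row 3: 6/(3/5) = 10. Minimum is 75/17 at row 2 (s_2 leaves); pivot element 17/5.
Pivot on row 2; the Z-row RHS becomes 6 − (-7/5)·(75/17) = 207/17.
Next entering variable (most negative Z-row entry -88/17): q.
Ratio test on column q — row 1: (112/17)/(58/17) = 56/29; row 2: (75/17)/(10/17) = 15/2; row 3: (57/17)/(11/17) = 57/11. Minimum is 56/29 at row 1 (s_1 leaves); pivot element 58/17.
After the second pivot the Z-row RHS is 207/17 − (-88/17)·(56/29) = 643/29.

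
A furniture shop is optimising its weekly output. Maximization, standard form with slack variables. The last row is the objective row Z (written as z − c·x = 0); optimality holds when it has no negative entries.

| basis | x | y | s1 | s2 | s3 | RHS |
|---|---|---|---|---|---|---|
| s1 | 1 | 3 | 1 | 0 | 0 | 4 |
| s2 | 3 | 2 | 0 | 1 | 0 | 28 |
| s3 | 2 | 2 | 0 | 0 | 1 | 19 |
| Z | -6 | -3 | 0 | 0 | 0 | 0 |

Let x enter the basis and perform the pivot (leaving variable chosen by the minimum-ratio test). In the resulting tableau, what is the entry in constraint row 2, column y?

-7

Ratio test on column x — row 1: 4/1 = 4; row 2: 28/3 = 28/3; row 3: 19/2 = 19/2. Minimum is 4 at row 1 (s1 leaves); pivot element 1.
Divide row 1 by 1; eliminate column x from the other rows.
Row 2 update in column y: 2 − 3·3 = -7.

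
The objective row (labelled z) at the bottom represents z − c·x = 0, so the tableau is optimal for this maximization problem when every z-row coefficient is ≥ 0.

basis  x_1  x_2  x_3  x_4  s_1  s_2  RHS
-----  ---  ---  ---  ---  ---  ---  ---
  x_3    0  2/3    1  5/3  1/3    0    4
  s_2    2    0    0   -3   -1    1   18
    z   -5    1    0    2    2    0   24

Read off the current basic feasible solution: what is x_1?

x_1 is not in the basis, so in the current basic feasible solution x_1 = 0.

0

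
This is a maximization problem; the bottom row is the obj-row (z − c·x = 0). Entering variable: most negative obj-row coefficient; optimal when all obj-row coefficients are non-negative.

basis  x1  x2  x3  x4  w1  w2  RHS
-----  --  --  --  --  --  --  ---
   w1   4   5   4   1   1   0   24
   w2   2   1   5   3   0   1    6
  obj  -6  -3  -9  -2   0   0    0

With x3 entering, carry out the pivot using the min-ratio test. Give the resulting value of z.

Ratio test on column x3 — row 1: 24/4 = 6; row 2: 6/5 = 6/5. Minimum is 6/5 at row 2 (w2 leaves); pivot element 5.
Pivot on row 2; the obj-row RHS becomes 0 − (-9)·(6/5) = 54/5.

54/5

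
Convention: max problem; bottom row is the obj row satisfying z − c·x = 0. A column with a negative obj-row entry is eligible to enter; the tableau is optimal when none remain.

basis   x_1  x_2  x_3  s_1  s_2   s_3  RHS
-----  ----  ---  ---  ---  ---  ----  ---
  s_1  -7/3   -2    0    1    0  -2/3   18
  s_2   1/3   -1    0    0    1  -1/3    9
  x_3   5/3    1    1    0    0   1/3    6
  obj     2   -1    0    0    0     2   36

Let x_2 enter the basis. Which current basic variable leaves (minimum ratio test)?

Column x_2 entries and ratios — s_1: -2 ≤ 0, skip; s_2: -1 ≤ 0, skip; x_3: 6/1 = 6.
Smallest ratio is 6 in the row of x_3, so x_3 leaves.

x_3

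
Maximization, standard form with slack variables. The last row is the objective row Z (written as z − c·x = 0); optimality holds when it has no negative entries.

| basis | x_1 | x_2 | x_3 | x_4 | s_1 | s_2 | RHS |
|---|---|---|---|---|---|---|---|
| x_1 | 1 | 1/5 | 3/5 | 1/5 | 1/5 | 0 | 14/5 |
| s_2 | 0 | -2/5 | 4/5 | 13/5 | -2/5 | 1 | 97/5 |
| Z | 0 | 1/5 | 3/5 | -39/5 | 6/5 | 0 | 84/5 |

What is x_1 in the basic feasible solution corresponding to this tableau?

x_1 is basic (row 1); its value is the RHS of that row, 14/5.

14/5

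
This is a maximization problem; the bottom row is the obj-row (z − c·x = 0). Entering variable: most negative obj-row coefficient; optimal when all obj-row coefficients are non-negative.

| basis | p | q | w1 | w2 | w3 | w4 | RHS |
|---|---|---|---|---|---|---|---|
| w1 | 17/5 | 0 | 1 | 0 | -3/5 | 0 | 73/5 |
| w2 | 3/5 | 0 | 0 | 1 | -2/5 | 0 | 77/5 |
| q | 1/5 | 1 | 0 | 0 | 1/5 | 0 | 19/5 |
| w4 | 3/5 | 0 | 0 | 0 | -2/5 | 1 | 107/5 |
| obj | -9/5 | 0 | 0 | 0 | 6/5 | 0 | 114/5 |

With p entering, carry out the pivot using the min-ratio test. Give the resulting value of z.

519/17

Ratio test on column p — row 1: (73/5)/(17/5) = 73/17; row 2: (77/5)/(3/5) = 77/3; row 3: (19/5)/(1/5) = 19; row 4: (107/5)/(3/5) = 107/3. Minimum is 73/17 at row 1 (w1 leaves); pivot element 17/5.
Pivot on row 1; the obj-row RHS becomes 114/5 − (-9/5)·(73/17) = 519/17.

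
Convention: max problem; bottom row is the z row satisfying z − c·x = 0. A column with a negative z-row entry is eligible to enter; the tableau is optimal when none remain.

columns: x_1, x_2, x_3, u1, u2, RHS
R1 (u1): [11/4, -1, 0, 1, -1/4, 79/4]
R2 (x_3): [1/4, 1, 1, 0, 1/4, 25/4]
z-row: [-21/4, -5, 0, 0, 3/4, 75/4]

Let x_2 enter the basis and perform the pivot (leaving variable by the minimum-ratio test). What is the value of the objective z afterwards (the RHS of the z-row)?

50

Ratio test on column x_2 — row 1: entry -1 ≤ 0; row 2: (25/4)/1 = 25/4. Minimum is 25/4 at row 2 (x_3 leaves); pivot element 1.
Pivot on row 2; the z-row RHS becomes 75/4 − (-5)·(25/4) = 50.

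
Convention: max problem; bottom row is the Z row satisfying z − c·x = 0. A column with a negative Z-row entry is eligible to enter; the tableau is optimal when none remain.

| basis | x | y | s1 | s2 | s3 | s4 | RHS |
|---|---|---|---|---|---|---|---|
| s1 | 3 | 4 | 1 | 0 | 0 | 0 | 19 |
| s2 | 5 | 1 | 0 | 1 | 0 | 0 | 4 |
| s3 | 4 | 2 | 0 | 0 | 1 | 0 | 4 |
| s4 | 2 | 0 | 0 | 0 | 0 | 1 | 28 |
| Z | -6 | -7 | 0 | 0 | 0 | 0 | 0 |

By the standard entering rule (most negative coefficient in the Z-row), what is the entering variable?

Negative Z-row entries: x: -6, y: -7.
The most negative is -7 in column y, so y enters.

y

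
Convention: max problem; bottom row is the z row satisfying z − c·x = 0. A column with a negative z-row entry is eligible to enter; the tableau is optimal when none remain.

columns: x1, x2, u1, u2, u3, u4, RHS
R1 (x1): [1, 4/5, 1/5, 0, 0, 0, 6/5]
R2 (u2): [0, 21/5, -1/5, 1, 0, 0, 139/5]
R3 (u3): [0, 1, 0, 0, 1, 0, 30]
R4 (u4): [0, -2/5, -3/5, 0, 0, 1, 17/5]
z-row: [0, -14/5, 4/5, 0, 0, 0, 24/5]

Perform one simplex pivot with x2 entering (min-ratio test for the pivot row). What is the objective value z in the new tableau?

Ratio test on column x2 — row 1: (6/5)/(4/5) = 3/2; row 2: (139/5)/(21/5) = 139/21; row 3: 30/1 = 30; row 4: entry -2/5 ≤ 0. Minimum is 3/2 at row 1 (x1 leaves); pivot element 4/5.
Pivot on row 1; the z-row RHS becomes 24/5 − (-14/5)·(3/2) = 9.

9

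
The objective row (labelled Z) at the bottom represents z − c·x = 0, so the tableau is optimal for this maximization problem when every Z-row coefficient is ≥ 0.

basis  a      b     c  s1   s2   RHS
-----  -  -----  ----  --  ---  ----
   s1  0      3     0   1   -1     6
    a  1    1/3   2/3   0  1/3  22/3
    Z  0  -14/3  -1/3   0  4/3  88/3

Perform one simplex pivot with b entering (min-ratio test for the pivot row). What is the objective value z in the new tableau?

Ratio test on column b — row 1: 6/3 = 2; row 2: (22/3)/(1/3) = 22. Minimum is 2 at row 1 (s1 leaves); pivot element 3.
Pivot on row 1; the Z-row RHS becomes 88/3 − (-14/3)·2 = 116/3.

116/3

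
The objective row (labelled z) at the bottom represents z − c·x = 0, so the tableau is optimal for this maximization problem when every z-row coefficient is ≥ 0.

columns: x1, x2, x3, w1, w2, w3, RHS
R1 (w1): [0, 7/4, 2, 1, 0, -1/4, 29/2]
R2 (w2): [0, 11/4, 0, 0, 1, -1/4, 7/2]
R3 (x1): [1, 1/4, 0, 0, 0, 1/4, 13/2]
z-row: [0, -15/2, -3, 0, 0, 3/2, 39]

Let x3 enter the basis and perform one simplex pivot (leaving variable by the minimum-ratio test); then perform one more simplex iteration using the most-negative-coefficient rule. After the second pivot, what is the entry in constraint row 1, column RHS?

135/22

Ratio test on column x3 — row 1: (29/2)/2 = 29/4; row 2: entry 0 ≤ 0; row 3: entry 0 ≤ 0. Minimum is 29/4 at row 1 (w1 leaves); pivot element 2.
Divide row 1 by 2; eliminate column x3 from the other rows.
Second iteration: most negative z-row entry is -39/8 in column x2, so x2 enters.
Ratio test on column x2 — row 1: (29/4)/(7/8) = 58/7; row 2: (7/2)/(11/4) = 14/11; row 3: (13/2)/(1/4) = 26. Minimum is 14/11 at row 2 (w2 leaves); pivot element 11/4.
Divide row 2 by 11/4; eliminate column x2 from the other rows.
After both pivots, the entry at constraint row 1, column RHS is 135/22.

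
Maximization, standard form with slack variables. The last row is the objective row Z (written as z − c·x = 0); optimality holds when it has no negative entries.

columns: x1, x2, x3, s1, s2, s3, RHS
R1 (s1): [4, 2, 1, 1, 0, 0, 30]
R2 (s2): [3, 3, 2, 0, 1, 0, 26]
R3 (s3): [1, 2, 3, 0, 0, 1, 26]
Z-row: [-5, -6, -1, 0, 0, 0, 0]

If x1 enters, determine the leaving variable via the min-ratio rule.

Column x1 entries and ratios — s1: 30/4 = 15/2; s2: 26/3 = 26/3; s3: 26/1 = 26.
Smallest ratio is 15/2 in the row of s1, so s1 leaves.

s1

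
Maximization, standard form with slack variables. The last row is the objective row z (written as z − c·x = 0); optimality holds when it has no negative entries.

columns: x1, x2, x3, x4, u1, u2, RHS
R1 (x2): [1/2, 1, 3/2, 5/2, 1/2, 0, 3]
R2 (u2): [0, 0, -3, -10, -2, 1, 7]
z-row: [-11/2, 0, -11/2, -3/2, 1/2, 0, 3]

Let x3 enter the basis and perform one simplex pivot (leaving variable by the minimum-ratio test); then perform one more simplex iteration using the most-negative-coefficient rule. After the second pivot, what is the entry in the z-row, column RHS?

36

Ratio test on column x3 — row 1: 3/(3/2) = 2; row 2: entry -3 ≤ 0. Minimum is 2 at row 1 (x2 leaves); pivot element 3/2.
Divide row 1 by 3/2; eliminate column x3 from the other rows.
Second iteration: most negative z-row entry is -11/3 in column x1, so x1 enters.
Ratio test on column x1 — row 1: 2/(1/3) = 6; row 2: 13/1 = 13. Minimum is 6 at row 1 (x3 leaves); pivot element 1/3.
Divide row 1 by 1/3; eliminate column x1 from the other rows.
After both pivots, the entry at the z-row, column RHS is 36.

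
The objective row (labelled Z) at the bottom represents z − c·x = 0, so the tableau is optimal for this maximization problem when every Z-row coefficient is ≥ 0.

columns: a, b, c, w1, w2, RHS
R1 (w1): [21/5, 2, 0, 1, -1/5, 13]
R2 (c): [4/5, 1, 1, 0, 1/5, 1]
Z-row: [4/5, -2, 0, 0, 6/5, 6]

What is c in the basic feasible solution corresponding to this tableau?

1

c is basic (row 2); its value is the RHS of that row, 1.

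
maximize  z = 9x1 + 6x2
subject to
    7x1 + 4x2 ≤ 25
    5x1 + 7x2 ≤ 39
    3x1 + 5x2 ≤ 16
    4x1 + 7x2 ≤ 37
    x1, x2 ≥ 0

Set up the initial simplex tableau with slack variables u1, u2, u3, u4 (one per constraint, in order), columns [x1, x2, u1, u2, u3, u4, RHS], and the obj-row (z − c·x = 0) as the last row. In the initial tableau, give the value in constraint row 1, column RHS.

25

The RHS of constraint 1 is b_1 = 25.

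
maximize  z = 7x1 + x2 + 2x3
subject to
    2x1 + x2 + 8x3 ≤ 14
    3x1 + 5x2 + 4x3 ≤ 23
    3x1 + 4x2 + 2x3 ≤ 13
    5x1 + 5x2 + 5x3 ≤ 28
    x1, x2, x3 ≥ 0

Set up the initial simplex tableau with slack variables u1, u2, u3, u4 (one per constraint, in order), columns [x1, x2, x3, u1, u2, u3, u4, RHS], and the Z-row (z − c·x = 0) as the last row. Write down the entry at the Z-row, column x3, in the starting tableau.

The Z-row carries the negated objective coefficients: the x3 entry is -2.

-2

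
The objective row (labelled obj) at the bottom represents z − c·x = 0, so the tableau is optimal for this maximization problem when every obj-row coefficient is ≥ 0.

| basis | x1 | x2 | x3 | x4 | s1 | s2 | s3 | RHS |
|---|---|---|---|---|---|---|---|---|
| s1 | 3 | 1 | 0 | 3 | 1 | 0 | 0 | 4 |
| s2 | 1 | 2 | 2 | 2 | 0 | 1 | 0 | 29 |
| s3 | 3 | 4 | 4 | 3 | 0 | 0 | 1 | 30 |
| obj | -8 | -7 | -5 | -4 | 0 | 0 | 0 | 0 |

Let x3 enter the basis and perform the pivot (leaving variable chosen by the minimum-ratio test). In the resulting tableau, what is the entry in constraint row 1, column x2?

Ratio test on column x3 — row 1: entry 0 ≤ 0; row 2: 29/2 = 29/2; row 3: 30/4 = 15/2. Minimum is 15/2 at row 3 (s3 leaves); pivot element 4.
Divide row 3 by 4; eliminate column x3 from the other rows.
Row 1 update in column x2: 1 − 0·1 = 1.

1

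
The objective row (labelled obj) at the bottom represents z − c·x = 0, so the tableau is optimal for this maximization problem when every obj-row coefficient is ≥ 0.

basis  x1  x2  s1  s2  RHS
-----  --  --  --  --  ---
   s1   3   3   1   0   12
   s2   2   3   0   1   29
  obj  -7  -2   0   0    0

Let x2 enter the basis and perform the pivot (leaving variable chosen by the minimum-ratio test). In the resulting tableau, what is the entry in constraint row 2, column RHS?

17

Ratio test on column x2 — row 1: 12/3 = 4; row 2: 29/3 = 29/3. Minimum is 4 at row 1 (s1 leaves); pivot element 3.
Divide row 1 by 3; eliminate column x2 from the other rows.
Row 2 update in column RHS: 29 − 3·4 = 17.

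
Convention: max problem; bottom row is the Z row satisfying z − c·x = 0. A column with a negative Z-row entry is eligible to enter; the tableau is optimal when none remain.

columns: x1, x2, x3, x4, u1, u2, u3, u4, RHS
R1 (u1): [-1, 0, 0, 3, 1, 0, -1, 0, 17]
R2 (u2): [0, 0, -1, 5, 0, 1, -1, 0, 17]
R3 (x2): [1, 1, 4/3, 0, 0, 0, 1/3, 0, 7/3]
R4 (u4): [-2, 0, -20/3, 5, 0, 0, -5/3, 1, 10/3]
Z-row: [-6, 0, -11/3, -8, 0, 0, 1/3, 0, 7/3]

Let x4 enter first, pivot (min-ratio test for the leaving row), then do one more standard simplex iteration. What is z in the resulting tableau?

131/4

Ratio test on column x4 — row 1: 17/3 = 17/3; row 2: 17/5 = 17/5; row 3: entry 0 ≤ 0; row 4: (10/3)/5 = 2/3. Minimum is 2/3 at row 4 (u4 leaves); pivot element 5.
Pivot on row 4; the Z-row RHS becomes 7/3 − (-8)·(2/3) = 23/3.
Next entering variable (most negative Z-row entry -43/3): x3.
Ratio test on column x3 — row 1: 15/4 = 15/4; row 2: (41/3)/(17/3) = 41/17; row 3: (7/3)/(4/3) = 7/4; row 4: entry -4/3 ≤ 0. Minimum is 7/4 at row 3 (x2 leaves); pivot element 4/3.
After the second pivot the Z-row RHS is 23/3 − (-43/3)·(7/4) = 131/4.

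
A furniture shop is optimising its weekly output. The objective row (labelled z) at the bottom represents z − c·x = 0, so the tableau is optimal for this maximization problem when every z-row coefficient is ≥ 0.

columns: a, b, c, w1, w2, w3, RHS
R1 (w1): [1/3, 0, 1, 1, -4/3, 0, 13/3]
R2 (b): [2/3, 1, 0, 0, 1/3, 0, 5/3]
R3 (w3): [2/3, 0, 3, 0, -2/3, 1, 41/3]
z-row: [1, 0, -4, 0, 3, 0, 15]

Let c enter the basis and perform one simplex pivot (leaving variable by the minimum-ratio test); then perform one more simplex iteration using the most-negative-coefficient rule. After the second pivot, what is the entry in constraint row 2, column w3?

Ratio test on column c — row 1: (13/3)/1 = 13/3; row 2: entry 0 ≤ 0; row 3: (41/3)/3 = 41/9. Minimum is 13/3 at row 1 (w1 leaves); pivot element 1.
Divide row 1 by 1; eliminate column c from the other rows.
Second iteration: most negative z-row entry is -7/3 in column w2, so w2 enters.
Ratio test on column w2 — row 1: entry -4/3 ≤ 0; row 2: (5/3)/(1/3) = 5; row 3: (2/3)/(10/3) = 1/5. Minimum is 1/5 at row 3 (w3 leaves); pivot element 10/3.
Divide row 3 by 10/3; eliminate column w2 from the other rows.
After both pivots, the entry at constraint row 2, column w3 is -1/10.

-1/10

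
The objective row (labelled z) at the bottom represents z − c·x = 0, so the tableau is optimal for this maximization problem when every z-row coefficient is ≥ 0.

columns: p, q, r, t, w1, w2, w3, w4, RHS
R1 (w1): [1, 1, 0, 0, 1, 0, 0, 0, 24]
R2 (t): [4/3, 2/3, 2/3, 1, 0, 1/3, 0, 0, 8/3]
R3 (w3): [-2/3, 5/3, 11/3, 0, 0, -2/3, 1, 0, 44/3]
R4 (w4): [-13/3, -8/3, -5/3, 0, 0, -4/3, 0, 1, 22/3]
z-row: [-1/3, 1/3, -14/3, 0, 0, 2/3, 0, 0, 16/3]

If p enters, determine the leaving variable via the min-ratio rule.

Column p entries and ratios — w1: 24/1 = 24; t: (8/3)/(4/3) = 2; w3: -2/3 ≤ 0, skip; w4: -13/3 ≤ 0, skip.
Smallest ratio is 2 in the row of t, so t leaves.

t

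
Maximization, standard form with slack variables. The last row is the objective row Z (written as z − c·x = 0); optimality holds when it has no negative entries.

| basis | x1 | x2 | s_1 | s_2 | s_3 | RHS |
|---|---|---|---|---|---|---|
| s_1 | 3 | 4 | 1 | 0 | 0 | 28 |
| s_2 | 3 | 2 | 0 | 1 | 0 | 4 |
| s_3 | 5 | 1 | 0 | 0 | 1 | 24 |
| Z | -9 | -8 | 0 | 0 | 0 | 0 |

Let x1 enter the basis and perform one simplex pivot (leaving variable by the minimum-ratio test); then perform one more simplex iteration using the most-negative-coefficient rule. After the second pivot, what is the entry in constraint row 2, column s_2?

1/2

Ratio test on column x1 — row 1: 28/3 = 28/3; row 2: 4/3 = 4/3; row 3: 24/5 = 24/5. Minimum is 4/3 at row 2 (s_2 leaves); pivot element 3.
Divide row 2 by 3; eliminate column x1 from the other rows.
Second iteration: most negative Z-row entry is -2 in column x2, so x2 enters.
Ratio test on column x2 — row 1: 24/2 = 12; row 2: (4/3)/(2/3) = 2; row 3: entry -7/3 ≤ 0. Minimum is 2 at row 2 (x1 leaves); pivot element 2/3.
Divide row 2 by 2/3; eliminate column x2 from the other rows.
After both pivots, the entry at constraint row 2, column s_2 is 1/2.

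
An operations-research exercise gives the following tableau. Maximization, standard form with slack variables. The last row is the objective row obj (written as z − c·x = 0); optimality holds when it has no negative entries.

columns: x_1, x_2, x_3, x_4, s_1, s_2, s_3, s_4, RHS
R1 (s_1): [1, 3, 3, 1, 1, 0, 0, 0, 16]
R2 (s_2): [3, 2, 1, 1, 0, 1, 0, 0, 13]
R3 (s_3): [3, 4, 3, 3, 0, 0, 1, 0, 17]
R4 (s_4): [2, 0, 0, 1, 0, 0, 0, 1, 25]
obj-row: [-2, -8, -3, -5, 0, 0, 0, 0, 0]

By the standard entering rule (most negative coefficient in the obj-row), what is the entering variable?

x_2

Negative obj-row entries: x_1: -2, x_2: -8, x_3: -3, x_4: -5.
The most negative is -8 in column x_2, so x_2 enters.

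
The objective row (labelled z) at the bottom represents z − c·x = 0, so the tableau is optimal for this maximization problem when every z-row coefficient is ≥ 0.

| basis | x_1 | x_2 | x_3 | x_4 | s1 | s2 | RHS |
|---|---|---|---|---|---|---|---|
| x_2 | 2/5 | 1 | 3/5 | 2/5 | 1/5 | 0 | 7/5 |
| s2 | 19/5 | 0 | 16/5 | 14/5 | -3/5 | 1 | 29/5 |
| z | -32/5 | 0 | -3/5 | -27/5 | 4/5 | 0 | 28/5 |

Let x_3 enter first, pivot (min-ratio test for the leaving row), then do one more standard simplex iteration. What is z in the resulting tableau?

Ratio test on column x_3 — row 1: (7/5)/(3/5) = 7/3; row 2: (29/5)/(16/5) = 29/16. Minimum is 29/16 at row 2 (s2 leaves); pivot element 16/5.
Pivot on row 2; the z-row RHS becomes 28/5 − (-3/5)·(29/16) = 107/16.
Next entering variable (most negative z-row entry -91/16): x_1.
Ratio test on column x_1 — row 1: entry -5/16 ≤ 0; row 2: (29/16)/(19/16) = 29/19. Minimum is 29/19 at row 2 (x_3 leaves); pivot element 19/16.
After the second pivot the z-row RHS is 107/16 − (-91/16)·(29/19) = 292/19.

292/19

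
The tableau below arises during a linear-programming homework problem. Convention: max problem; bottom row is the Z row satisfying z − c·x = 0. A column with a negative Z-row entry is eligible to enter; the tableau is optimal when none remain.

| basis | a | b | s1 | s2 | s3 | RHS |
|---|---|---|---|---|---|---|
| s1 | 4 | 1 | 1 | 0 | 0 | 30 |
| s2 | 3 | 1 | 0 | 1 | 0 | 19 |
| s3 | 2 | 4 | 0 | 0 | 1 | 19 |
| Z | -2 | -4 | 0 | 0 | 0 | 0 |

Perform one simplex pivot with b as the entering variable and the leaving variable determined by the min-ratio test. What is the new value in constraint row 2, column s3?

Ratio test on column b — row 1: 30/1 = 30; row 2: 19/1 = 19; row 3: 19/4 = 19/4. Minimum is 19/4 at row 3 (s3 leaves); pivot element 4.
Divide row 3 by 4; eliminate column b from the other rows.
Row 2 update in column s3: 0 − 1·(1/4) = -1/4.

-1/4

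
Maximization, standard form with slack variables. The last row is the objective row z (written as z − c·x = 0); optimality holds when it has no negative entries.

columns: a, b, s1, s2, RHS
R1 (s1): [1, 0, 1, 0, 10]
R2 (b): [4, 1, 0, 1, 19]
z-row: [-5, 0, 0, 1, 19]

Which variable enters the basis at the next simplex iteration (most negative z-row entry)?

Negative z-row entries: a: -5.
The most negative is -5 in column a, so a enters.

a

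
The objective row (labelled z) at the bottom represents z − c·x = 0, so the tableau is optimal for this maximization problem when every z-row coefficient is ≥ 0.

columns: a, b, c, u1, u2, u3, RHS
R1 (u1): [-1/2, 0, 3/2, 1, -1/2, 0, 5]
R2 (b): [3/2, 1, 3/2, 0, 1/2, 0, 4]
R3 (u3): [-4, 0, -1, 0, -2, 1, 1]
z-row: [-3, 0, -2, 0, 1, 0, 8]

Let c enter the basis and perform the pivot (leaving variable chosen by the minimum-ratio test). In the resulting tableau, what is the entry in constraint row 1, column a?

-2

Ratio test on column c — row 1: 5/(3/2) = 10/3; row 2: 4/(3/2) = 8/3; row 3: entry -1 ≤ 0. Minimum is 8/3 at row 2 (b leaves); pivot element 3/2.
Divide row 2 by 3/2; eliminate column c from the other rows.
Row 1 update in column a: -1/2 − (3/2)·1 = -2.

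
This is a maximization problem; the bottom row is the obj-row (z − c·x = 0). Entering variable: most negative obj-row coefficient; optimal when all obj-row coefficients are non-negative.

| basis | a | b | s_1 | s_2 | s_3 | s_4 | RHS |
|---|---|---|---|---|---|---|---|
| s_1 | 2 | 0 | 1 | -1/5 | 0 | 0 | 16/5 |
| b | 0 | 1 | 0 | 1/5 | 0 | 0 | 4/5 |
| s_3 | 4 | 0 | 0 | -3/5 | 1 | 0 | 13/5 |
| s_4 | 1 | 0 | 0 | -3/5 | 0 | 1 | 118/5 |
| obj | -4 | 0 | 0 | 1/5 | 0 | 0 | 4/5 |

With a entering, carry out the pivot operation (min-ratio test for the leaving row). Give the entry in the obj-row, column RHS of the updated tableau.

17/5

Ratio test on column a — row 1: (16/5)/2 = 8/5; row 2: entry 0 ≤ 0; row 3: (13/5)/4 = 13/20; row 4: (118/5)/1 = 118/5. Minimum is 13/20 at row 3 (s_3 leaves); pivot element 4.
Divide row 3 by 4; eliminate column a from the other rows.
obj-row update in column RHS: 4/5 − (-4)·(13/20) = 17/5.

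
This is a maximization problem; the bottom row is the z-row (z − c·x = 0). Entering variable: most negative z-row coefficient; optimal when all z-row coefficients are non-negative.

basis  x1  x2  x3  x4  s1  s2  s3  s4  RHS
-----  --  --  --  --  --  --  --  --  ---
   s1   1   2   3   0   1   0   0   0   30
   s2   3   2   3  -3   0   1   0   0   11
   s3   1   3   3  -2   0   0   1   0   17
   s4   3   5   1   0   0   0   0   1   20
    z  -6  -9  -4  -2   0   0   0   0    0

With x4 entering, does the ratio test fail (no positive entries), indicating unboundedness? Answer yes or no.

yes

Every constraint-row entry in column x4 is ≤ 0, so increasing x4 is unbounded.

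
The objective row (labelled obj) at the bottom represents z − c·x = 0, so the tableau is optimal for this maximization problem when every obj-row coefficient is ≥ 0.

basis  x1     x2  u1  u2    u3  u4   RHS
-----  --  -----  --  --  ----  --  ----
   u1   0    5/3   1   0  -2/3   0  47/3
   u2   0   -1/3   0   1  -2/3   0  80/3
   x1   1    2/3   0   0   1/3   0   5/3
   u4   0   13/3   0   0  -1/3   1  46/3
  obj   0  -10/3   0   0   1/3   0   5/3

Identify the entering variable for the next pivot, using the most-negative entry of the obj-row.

x2

Negative obj-row entries: x2: -10/3.
The most negative is -10/3 in column x2, so x2 enters.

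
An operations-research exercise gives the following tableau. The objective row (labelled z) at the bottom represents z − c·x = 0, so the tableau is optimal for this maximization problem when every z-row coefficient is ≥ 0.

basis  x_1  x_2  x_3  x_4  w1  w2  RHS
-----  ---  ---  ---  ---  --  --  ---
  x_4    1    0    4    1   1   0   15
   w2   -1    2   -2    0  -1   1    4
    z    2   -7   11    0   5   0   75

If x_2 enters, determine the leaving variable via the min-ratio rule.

Column x_2 entries and ratios — x_4: 0 ≤ 0, skip; w2: 4/2 = 2.
Smallest ratio is 2 in the row of w2, so w2 leaves.

w2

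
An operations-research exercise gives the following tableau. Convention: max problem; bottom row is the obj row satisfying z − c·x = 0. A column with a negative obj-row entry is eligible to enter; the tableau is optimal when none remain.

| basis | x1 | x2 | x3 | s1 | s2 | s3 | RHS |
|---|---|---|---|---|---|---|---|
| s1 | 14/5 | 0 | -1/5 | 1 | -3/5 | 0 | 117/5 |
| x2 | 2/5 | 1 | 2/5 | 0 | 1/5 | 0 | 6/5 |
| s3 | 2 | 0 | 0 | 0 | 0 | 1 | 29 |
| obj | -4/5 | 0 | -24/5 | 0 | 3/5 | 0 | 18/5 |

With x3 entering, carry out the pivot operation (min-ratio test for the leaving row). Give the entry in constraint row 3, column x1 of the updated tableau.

Ratio test on column x3 — row 1: entry -1/5 ≤ 0; row 2: (6/5)/(2/5) = 3; row 3: entry 0 ≤ 0. Minimum is 3 at row 2 (x2 leaves); pivot element 2/5.
Divide row 2 by 2/5; eliminate column x3 from the other rows.
Row 3 update in column x1: 2 − 0·1 = 2.

2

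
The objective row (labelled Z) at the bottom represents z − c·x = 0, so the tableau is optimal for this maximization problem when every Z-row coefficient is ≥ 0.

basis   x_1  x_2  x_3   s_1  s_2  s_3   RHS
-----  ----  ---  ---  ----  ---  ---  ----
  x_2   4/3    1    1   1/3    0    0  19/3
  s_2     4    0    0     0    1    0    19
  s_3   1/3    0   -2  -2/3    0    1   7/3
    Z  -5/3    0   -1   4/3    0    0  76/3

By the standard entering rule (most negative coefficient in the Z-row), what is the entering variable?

x_1

Negative Z-row entries: x_1: -5/3, x_3: -1.
The most negative is -5/3 in column x_1, so x_1 enters.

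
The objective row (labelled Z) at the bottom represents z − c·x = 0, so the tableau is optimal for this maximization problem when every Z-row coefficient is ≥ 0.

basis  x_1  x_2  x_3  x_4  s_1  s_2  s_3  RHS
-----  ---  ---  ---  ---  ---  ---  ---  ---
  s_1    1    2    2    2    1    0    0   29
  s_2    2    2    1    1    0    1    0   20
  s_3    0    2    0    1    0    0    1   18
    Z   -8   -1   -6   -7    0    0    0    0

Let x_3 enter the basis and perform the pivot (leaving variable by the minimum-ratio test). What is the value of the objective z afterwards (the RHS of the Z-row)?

87

Ratio test on column x_3 — row 1: 29/2 = 29/2; row 2: 20/1 = 20; row 3: entry 0 ≤ 0. Minimum is 29/2 at row 1 (s_1 leaves); pivot element 2.
Pivot on row 1; the Z-row RHS becomes 0 − (-6)·(29/2) = 87.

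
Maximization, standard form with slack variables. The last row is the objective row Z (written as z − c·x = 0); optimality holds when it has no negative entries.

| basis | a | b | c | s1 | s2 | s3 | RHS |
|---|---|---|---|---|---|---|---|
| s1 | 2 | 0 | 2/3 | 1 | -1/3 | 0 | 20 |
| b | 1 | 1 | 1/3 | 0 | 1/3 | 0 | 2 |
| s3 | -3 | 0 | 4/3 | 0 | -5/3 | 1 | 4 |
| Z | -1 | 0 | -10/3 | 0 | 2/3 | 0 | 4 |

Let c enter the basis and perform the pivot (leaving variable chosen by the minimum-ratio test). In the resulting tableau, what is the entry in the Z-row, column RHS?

Ratio test on column c — row 1: 20/(2/3) = 30; row 2: 2/(1/3) = 6; row 3: 4/(4/3) = 3. Minimum is 3 at row 3 (s3 leaves); pivot element 4/3.
Divide row 3 by 4/3; eliminate column c from the other rows.
Z-row update in column RHS: 4 − (-10/3)·3 = 14.

14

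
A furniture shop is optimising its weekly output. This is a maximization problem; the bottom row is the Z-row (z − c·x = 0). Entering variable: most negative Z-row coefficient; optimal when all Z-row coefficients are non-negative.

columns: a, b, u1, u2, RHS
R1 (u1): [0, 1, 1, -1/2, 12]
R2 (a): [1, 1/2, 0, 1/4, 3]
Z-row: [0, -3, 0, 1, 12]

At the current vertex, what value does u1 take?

u1 is basic (row 1); its value is the RHS of that row, 12.

12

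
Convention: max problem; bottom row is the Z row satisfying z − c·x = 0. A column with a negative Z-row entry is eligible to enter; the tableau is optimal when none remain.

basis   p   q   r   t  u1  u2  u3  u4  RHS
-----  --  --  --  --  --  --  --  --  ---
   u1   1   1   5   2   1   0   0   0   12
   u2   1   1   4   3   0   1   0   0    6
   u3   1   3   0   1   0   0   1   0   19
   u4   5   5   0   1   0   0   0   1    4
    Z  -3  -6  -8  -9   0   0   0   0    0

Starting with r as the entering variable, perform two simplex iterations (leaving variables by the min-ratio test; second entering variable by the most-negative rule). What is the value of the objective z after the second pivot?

76/5

Ratio test on column r — row 1: 12/5 = 12/5; row 2: 6/4 = 3/2; row 3: entry 0 ≤ 0; row 4: entry 0 ≤ 0. Minimum is 3/2 at row 2 (u2 leaves); pivot element 4.
Pivot on row 2; the Z-row RHS becomes 0 − (-8)·(3/2) = 12.
Next entering variable (most negative Z-row entry -4): q.
Ratio test on column q — row 1: entry -1/4 ≤ 0; row 2: (3/2)/(1/4) = 6; row 3: 19/3 = 19/3; row 4: 4/5 = 4/5. Minimum is 4/5 at row 4 (u4 leaves); pivot element 5.
After the second pivot the Z-row RHS is 12 − (-4)·(4/5) = 76/5.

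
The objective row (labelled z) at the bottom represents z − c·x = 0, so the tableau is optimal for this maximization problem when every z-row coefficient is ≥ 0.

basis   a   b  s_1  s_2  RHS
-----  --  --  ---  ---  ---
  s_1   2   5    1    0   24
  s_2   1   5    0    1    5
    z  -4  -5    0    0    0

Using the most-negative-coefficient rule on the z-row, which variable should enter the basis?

Negative z-row entries: a: -4, b: -5.
The most negative is -5 in column b, so b enters.

b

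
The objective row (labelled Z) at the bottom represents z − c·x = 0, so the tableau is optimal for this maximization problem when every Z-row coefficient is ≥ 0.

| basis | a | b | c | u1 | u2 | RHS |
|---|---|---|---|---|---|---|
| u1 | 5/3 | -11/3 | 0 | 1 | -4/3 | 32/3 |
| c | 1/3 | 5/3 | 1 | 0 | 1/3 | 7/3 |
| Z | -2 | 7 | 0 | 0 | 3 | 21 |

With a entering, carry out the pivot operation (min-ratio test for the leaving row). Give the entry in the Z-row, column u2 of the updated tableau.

7/5

Ratio test on column a — row 1: (32/3)/(5/3) = 32/5; row 2: (7/3)/(1/3) = 7. Minimum is 32/5 at row 1 (u1 leaves); pivot element 5/3.
Divide row 1 by 5/3; eliminate column a from the other rows.
Z-row update in column u2: 3 − (-2)·(-4/5) = 7/5.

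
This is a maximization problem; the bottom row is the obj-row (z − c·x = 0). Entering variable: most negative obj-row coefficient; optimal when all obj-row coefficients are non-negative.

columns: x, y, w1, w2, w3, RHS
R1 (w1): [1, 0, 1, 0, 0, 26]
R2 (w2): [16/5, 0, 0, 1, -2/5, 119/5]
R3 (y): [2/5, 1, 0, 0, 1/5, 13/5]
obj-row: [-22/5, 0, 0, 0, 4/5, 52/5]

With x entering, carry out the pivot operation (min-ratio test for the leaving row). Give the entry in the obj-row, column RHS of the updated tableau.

Ratio test on column x — row 1: 26/1 = 26; row 2: (119/5)/(16/5) = 119/16; row 3: (13/5)/(2/5) = 13/2. Minimum is 13/2 at row 3 (y leaves); pivot element 2/5.
Divide row 3 by 2/5; eliminate column x from the other rows.
obj-row update in column RHS: 52/5 − (-22/5)·(13/2) = 39.

39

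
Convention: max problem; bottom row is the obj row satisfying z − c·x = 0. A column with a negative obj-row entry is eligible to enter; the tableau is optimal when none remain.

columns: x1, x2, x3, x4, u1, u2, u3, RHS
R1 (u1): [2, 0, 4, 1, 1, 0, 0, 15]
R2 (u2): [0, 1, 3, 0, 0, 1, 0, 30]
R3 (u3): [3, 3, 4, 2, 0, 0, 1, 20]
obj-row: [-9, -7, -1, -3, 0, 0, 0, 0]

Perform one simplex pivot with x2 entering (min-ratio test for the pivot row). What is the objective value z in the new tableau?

140/3

Ratio test on column x2 — row 1: entry 0 ≤ 0; row 2: 30/1 = 30; row 3: 20/3 = 20/3. Minimum is 20/3 at row 3 (u3 leaves); pivot element 3.
Pivot on row 3; the obj-row RHS becomes 0 − (-7)·(20/3) = 140/3.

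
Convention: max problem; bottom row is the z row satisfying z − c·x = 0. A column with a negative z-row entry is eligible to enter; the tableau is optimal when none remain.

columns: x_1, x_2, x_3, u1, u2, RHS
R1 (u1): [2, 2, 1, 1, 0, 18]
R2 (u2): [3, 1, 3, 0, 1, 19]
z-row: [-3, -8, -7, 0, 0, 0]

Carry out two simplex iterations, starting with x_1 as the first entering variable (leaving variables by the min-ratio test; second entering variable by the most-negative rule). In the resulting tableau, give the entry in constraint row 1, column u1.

Ratio test on column x_1 — row 1: 18/2 = 9; row 2: 19/3 = 19/3. Minimum is 19/3 at row 2 (u2 leaves); pivot element 3.
Divide row 2 by 3; eliminate column x_1 from the other rows.
Second iteration: most negative z-row entry is -7 in column x_2, so x_2 enters.
Ratio test on column x_2 — row 1: (16/3)/(4/3) = 4; row 2: (19/3)/(1/3) = 19. Minimum is 4 at row 1 (u1 leaves); pivot element 4/3.
Divide row 1 by 4/3; eliminate column x_2 from the other rows.
After both pivots, the entry at constraint row 1, column u1 is 3/4.

3/4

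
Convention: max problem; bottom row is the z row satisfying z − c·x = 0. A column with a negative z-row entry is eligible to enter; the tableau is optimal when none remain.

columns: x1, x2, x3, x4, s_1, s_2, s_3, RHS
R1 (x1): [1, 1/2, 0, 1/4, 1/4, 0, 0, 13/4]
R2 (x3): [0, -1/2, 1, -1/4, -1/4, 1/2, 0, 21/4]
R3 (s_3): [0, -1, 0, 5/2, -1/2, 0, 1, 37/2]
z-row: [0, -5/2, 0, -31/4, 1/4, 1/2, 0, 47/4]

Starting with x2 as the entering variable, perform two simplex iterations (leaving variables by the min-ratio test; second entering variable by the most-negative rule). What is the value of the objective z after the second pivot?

Ratio test on column x2 — row 1: (13/4)/(1/2) = 13/2; row 2: entry -1/2 ≤ 0; row 3: entry -1 ≤ 0. Minimum is 13/2 at row 1 (x1 leaves); pivot element 1/2.
Pivot on row 1; the z-row RHS becomes 47/4 − (-5/2)·(13/2) = 28.
Next entering variable (most negative z-row entry -13/2): x4.
Ratio test on column x4 — row 1: (13/2)/(1/2) = 13; row 2: entry 0 ≤ 0; row 3: 25/3 = 25/3. Minimum is 25/3 at row 3 (s_3 leaves); pivot element 3.
After the second pivot the z-row RHS is 28 − (-13/2)·(25/3) = 493/6.

493/6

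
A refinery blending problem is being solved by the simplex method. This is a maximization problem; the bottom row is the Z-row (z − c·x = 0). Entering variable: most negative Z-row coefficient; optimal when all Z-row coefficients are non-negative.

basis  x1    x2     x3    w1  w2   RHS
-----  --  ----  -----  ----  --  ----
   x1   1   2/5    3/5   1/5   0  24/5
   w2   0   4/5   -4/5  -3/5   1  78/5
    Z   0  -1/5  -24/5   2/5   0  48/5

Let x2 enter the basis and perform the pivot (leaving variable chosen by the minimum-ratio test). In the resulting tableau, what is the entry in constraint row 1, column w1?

1/2

Ratio test on column x2 — row 1: (24/5)/(2/5) = 12; row 2: (78/5)/(4/5) = 39/2. Minimum is 12 at row 1 (x1 leaves); pivot element 2/5.
Divide row 1 by 2/5; eliminate column x2 from the other rows.
In the new row 1, the w1 entry is the old entry divided by the pivot: (1/5)/(2/5) = 1/2.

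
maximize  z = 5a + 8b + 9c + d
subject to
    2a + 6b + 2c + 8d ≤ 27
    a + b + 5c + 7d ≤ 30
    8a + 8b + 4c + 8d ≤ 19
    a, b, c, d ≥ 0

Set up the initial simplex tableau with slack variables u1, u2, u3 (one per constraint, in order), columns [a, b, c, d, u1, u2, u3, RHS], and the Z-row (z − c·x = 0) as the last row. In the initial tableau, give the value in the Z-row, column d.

The Z-row carries the negated objective coefficients: the d entry is -1.

-1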